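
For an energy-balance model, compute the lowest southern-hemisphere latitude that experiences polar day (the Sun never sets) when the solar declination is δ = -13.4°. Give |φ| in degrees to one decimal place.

Polar day requires cos H₀ = −tan φ tan δ ≤ −1, i.e. tan φ tan δ ≥ 1.
The boundary is |tan φ| · |tan δ| = 1, so |φ| = 90° − |δ| = 90° − 13.4° = 76.6° in the southern hemisphere.

|φ| = 76.6°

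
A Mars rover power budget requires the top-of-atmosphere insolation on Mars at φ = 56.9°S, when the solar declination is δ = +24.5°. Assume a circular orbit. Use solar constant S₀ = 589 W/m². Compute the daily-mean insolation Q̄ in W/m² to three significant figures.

Q̄ ≈ 14.7 W/m²

cos H₀ = −tan(-56.9°) tan(+24.500°) = 0.6991, H₀ = 0.7967 rad.
Bracket: H₀ sin φ sin δ + cos φ cos δ sin H₀ = 0.7967×-0.83772×0.41469 + 0.54610×0.90996×0.71504 = -0.276769 + 0.355324 = 0.078555.
Q̄ = (S₀/π) × [bracket] = (589/π) × 0.078555 = 14.73 W/m².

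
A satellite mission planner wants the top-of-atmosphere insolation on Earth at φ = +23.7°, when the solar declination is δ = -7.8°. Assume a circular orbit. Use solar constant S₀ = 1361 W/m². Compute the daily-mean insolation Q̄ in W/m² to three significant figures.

cos H₀ = −tan(+23.7°) tan(-7.800°) = 0.0601, H₀ = 1.5106 rad.
Bracket: H₀ sin φ sin δ + cos φ cos δ sin H₀ = 1.5106×0.40195×-0.13572 + 0.91566×0.99075×0.99819 = -0.082407 + 0.905548 = 0.823141.
Q̄ = (S₀/π) × [bracket] = (1361/π) × 0.823141 = 356.6 W/m².

Q̄ ≈ 357 W/m²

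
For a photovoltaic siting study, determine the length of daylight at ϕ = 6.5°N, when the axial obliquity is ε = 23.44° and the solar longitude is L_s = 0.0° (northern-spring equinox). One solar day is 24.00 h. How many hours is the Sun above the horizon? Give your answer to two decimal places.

Solar declination: sin δ = sin ε · sin L_s = sin 23.44° × sin 0.0° = 0.00000, so δ = +0.000°.
cos h₀ = −tan ϕ · tan δ = −tan(+6.5°) × tan(+0.000°) = -0.0000, so h₀ = 1.5708 rad = 90.00°.
Daylight = 2h₀/(2π) × 24.00 h = (1.5708/π) × 24.00 = 12.00 h.

12.00 h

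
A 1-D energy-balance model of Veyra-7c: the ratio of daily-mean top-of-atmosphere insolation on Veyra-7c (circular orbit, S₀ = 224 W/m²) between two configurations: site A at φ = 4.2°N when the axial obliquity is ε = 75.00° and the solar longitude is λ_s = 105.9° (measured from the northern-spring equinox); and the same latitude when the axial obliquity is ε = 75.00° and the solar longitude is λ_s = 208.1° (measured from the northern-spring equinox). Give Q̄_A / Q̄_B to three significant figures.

Q̄_A / Q̄_B ≈ 0.577

— Configuration A (φ=+4.2°):
Solar declination: sin δ = sin ε · sin λ_s = sin 75.00° × sin 105.9° = 0.92897, so δ = +68.275°.
cos H₀ = −tan(+4.2°) tan(+68.275°) = -0.1843, H₀ = 1.7562 rad.
Bracket: H₀ sin φ sin δ + cos φ cos δ sin H₀ = 1.7562×0.07324×0.92897 + 0.99731×0.37015×0.98287 = 0.119488 + 0.362831 = 0.482319.
Q̄ = (S₀/π) × [bracket] = (224/π) × 0.482319 = 34.390 W/m².
— Configuration B (φ=+4.2°):
Solar declination: sin δ = sin ε · sin λ_s = sin 75.00° × sin 208.1° = -0.45496, so δ = -27.063°.
cos H₀ = −tan(+4.2°) tan(-27.063°) = 0.0375, H₀ = 1.5333 rad.
Bracket: H₀ sin φ sin δ + cos φ cos δ sin H₀ = 1.5333×0.07324×-0.45496 + 0.99731×0.89051×0.99930 = -0.051092 + 0.887493 = 0.836401.
Q̄ = (S₀/π) × [bracket] = (224/π) × 0.836401 = 59.637 W/m².
Ratio Q̄_A / Q̄_B = 34.390 / 59.637 = 0.5767.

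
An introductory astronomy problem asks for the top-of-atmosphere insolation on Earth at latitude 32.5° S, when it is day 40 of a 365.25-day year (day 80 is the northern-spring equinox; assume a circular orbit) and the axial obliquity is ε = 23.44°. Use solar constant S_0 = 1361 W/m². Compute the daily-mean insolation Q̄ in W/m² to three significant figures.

Solar longitude: L_s = 360° × (40 − 80)/365.25 = -39.425°, i.e. -39.425° + 360° = 320.575°.
sin δ = sin 23.44° × sin 320.575° = -0.25262, so δ = -14.633°.
cos h₀ = −tan(-32.5°) tan(-14.633°) = -0.1663, h₀ = 1.7379 rad.
Bracket: h₀ sin ϕ sin δ + cos ϕ cos δ sin h₀ = 1.7379×-0.53730×-0.25262 + 0.84339×0.96756×0.98607 = 0.235890 + 0.804663 = 1.040553.
Q̄ = (S_0/π) × [bracket] = (1361/π) × 1.040553 = 450.8 W/m².

Q̄ ≈ 451 W/m²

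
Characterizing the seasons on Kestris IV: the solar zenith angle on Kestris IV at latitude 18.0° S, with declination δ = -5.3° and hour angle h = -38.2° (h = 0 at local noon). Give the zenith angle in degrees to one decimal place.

cos θ_z = sin ϕ sin δ + cos ϕ cos δ cos h = 0.028544 + 0.744199 = 0.772743.
θ_z = arccos(0.772743) = 39.4°.

θ_z = 39.4°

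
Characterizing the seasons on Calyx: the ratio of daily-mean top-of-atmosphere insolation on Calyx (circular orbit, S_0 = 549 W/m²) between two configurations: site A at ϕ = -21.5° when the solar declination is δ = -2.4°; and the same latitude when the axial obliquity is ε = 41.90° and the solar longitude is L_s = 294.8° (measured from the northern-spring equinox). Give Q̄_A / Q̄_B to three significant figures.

Q̄_A / Q̄_B ≈ 0.850

— Configuration A (ϕ=-21.5°):
cos h₀ = −tan(-21.5°) tan(-2.400°) = -0.0165, h₀ = 1.5873 rad.
Bracket: h₀ sin ϕ sin δ + cos ϕ cos δ sin h₀ = 1.5873×-0.36650×-0.04188 + 0.93042×0.99912×0.99986 = 0.024363 + 0.929471 = 0.953834.
Q̄ = (S_0/π) × [bracket] = (549/π) × 0.953834 = 166.68 W/m².
— Configuration B (ϕ=-21.5°):
Solar declination: sin δ = sin ε · sin L_s = sin 41.90° × sin 294.8° = -0.60624, so δ = -37.318°.
cos h₀ = −tan(-21.5°) tan(-37.318°) = -0.3003, h₀ = 1.8758 rad.
Bracket: h₀ sin ϕ sin δ + cos ϕ cos δ sin h₀ = 1.8758×-0.36650×-0.60624 + 0.93042×0.79528×0.95385 = 0.416778 + 0.705796 = 1.122574.
Q̄ = (S_0/π) × [bracket] = (549/π) × 1.122574 = 196.17 W/m².
Ratio Q̄_A / Q̄_B = 166.68 / 196.17 = 0.8497.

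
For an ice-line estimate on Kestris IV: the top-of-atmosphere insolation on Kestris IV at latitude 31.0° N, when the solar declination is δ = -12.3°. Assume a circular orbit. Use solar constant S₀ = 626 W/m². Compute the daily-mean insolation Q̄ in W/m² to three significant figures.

cos H₀ = −tan(+31.0°) tan(-12.300°) = 0.1310, H₀ = 1.4394 rad.
Bracket: H₀ sin φ sin δ + cos φ cos δ sin H₀ = 1.4394×0.51504×-0.21303 + 0.85717×0.97705×0.99138 = -0.157929 + 0.830279 = 0.672350.
Q̄ = (S₀/π) × [bracket] = (626/π) × 0.672350 = 134.0 W/m².

Q̄ ≈ 134 W/m²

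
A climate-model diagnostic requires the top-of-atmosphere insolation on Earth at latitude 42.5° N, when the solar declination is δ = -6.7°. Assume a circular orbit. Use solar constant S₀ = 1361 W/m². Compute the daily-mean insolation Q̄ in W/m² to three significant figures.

Q̄ ≈ 265 W/m²

cos H₀ = −tan(+42.5°) tan(-6.700°) = 0.1076, H₀ = 1.4629 rad.
Bracket: H₀ sin φ sin δ + cos φ cos δ sin H₀ = 1.4629×0.67559×-0.11667 + 0.73728×0.99317×0.99419 = -0.115307 + 0.727990 = 0.612683.
Q̄ = (S₀/π) × [bracket] = (1361/π) × 0.612683 = 265.4 W/m².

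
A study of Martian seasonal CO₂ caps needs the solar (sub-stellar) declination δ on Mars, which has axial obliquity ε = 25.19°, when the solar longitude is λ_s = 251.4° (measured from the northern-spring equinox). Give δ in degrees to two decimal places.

δ = -23.79°

sin δ = sin ε · sin λ_s = sin 25.19° × sin 251.4° = -0.403390.
δ = arcsin(-0.403390) = -23.79°.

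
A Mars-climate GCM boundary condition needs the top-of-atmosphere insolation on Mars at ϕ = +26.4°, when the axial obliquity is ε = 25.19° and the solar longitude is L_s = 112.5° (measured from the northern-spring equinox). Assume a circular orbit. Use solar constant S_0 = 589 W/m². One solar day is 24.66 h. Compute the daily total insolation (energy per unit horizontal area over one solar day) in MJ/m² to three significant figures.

18.6 MJ/m²

Solar declination: sin δ = sin ε · sin L_s = sin 25.19° × sin 112.5° = 0.39322, so δ = +23.155°.
cos h₀ = −tan(+26.4°) tan(+23.155°) = -0.2123, h₀ = 1.7847 rad.
Bracket: h₀ sin ϕ sin δ + cos ϕ cos δ sin h₀ = 1.7847×0.44464×0.39322 + 0.89571×0.91944×0.97720 = 0.312039 + 0.804775 = 1.116814.
Q̄ = (S_0/π) × [bracket] = (589/π) × 1.116814 = 209.39 W/m².
Daily total = Q̄ × 24.66 h × 3600 s/h = 209.39 × 24.66 × 3600 / 10⁶ = 18.59 MJ/m².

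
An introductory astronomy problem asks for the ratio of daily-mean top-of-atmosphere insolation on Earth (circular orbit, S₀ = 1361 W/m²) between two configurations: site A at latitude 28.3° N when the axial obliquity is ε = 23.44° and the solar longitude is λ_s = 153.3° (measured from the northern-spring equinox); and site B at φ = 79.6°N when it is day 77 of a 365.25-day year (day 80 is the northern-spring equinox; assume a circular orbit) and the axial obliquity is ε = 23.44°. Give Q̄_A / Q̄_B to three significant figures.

Q̄_A / Q̄_B ≈ 6.69

— Configuration A (φ=+28.3°):
Solar declination: sin δ = sin ε · sin λ_s = sin 23.44° × sin 153.3° = 0.17873, so δ = +10.296°.
cos H₀ = −tan(+28.3°) tan(+10.296°) = -0.0978, H₀ = 1.6688 rad.
Bracket: H₀ sin φ sin δ + cos φ cos δ sin H₀ = 1.6688×0.47409×0.17873 + 0.88048×0.98390×0.99520 = 0.141404 + 0.862146 = 1.003550.
Q̄ = (S₀/π) × [bracket] = (1361/π) × 1.003550 = 434.76 W/m².
— Configuration B (φ=+79.6°):
Solar longitude: λ_s = 360° × (77 − 80)/365.25 = -2.957°, i.e. -2.957° + 360° = 357.043°.
sin δ = sin 23.44° × sin 357.043° = -0.02052, so δ = -1.176°.
cos H₀ = −tan(+79.6°) tan(-1.176°) = 0.1118, H₀ = 1.4587 rad.
Bracket: H₀ sin φ sin δ + cos φ cos δ sin H₀ = 1.4587×0.98357×-0.02052 + 0.18052×0.99979×0.99373 = -0.029441 + 0.179350 = 0.149909.
Q̄ = (S₀/π) × [bracket] = (1361/π) × 0.149909 = 64.944 W/m².
Ratio Q̄_A / Q̄_B = 434.76 / 64.944 = 6.694.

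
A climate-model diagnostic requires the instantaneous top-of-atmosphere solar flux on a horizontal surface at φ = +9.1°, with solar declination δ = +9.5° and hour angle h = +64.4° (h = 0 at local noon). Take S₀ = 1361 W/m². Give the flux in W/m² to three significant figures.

cos θ_z = sin φ sin δ + cos φ cos δ cos h = 0.026104 + 0.420796 = 0.446900.
Flux = S₀ · cos θ_z = 1361 × 0.446900 = 608.2 W/m².

608 W/m²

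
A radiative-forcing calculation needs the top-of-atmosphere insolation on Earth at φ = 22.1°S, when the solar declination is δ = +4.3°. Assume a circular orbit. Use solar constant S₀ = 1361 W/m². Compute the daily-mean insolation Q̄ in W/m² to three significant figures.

cos H₀ = −tan(-22.1°) tan(+4.300°) = 0.0305, H₀ = 1.5403 rad.
Bracket: H₀ sin φ sin δ + cos φ cos δ sin H₀ = 1.5403×-0.37622×0.07498 + 0.92653×0.99719×0.99953 = -0.043450 + 0.923492 = 0.880042.
Q̄ = (S₀/π) × [bracket] = (1361/π) × 0.880042 = 381.3 W/m².

Q̄ ≈ 381 W/m²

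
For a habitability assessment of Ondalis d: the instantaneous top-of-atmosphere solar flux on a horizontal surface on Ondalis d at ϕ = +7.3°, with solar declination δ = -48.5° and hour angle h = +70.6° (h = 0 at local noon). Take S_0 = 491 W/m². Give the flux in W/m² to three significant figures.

60.5 W/m²

cos θ_z = sin ϕ sin δ + cos ϕ cos δ cos h = -0.095166 + 0.218313 = 0.123147.
Flux = S_0 · cos θ_z = 491 × 0.123147 = 60.47 W/m².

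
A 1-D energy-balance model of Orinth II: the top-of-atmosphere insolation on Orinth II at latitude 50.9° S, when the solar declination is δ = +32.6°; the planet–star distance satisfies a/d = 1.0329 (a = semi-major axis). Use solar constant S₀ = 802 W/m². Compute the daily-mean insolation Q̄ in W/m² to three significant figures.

Q̄ ≈ 13.6 W/m²

cos H₀ = −tan(-50.9°) tan(+32.600°) = 0.7869, H₀ = 0.6650 rad.
Bracket: H₀ sin φ sin δ + cos φ cos δ sin H₀ = 0.6650×-0.77605×0.53877 + 0.63068×0.84245×0.61703 = -0.278045 + 0.327838 = 0.049793.
Inverse-square distance factor (a/d)² = 1.0329² = 1.066882.
Q̄ = (S₀/π) × 1.066882 × [bracket] = (802/π) × 1.066882 × 0.049793 = 13.56 W/m².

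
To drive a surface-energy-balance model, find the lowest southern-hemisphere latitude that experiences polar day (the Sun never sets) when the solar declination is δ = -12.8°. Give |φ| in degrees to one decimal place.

|φ| = 77.2°

Polar day requires cos H₀ = −tan φ tan δ ≤ −1, i.e. tan φ tan δ ≥ 1.
The boundary is |tan φ| · |tan δ| = 1, so |φ| = 90° − |δ| = 90° − 12.8° = 77.2° in the southern hemisphere.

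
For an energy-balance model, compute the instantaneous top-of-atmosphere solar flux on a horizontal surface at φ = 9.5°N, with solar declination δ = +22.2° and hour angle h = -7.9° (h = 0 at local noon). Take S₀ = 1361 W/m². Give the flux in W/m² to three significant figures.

cos θ_z = sin φ sin δ + cos φ cos δ cos h = 0.062362 + 0.904506 = 0.966868.
Flux = S₀ · cos θ_z = 1361 × 0.966868 = 1316 W/m².

1.32e+03 W/m²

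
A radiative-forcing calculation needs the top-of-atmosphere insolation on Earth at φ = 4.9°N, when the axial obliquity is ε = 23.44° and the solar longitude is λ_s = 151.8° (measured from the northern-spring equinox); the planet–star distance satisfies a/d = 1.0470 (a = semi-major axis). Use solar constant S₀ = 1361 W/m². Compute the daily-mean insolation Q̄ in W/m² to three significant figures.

Q̄ ≈ 477 W/m²

Solar declination: sin δ = sin ε · sin λ_s = sin 23.44° × sin 151.8° = 0.18798, so δ = +10.835°.
cos H₀ = −tan(+4.9°) tan(+10.835°) = -0.0164, H₀ = 1.5872 rad.
Bracket: H₀ sin φ sin δ + cos φ cos δ sin H₀ = 1.5872×0.08542×0.18798 + 0.99635×0.98217×0.99987 = 0.025486 + 0.978458 = 1.003944.
Inverse-square distance factor (a/d)² = 1.0470² = 1.096209.
Q̄ = (S₀/π) × 1.096209 × [bracket] = (1361/π) × 1.096209 × 1.003944 = 476.8 W/m².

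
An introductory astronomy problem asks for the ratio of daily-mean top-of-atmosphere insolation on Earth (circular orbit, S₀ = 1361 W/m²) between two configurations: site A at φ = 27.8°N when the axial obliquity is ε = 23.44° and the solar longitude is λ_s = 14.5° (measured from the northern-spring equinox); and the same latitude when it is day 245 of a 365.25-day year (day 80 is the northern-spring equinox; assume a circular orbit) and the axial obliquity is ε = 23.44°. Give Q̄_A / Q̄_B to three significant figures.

— Configuration A (φ=+27.8°):
Solar declination: sin δ = sin ε · sin λ_s = sin 23.44° × sin 14.5° = 0.09960, so δ = +5.716°.
cos H₀ = −tan(+27.8°) tan(+5.716°) = -0.0528, H₀ = 1.6236 rad.
Bracket: H₀ sin φ sin δ + cos φ cos δ sin H₀ = 1.6236×0.46639×0.09960 + 0.88458×0.99503×0.99861 = 0.075420 + 0.878960 = 0.954380.
Q̄ = (S₀/π) × [bracket] = (1361/π) × 0.954380 = 413.46 W/m².
— Configuration B (φ=+27.8°):
Solar longitude: λ_s = 360° × (245 − 80)/365.25 = 162.628°.
sin δ = sin 23.44° × sin 162.628° = 0.11877, so δ = +6.821°.
cos H₀ = −tan(+27.8°) tan(+6.821°) = -0.0631, H₀ = 1.6339 rad.
Bracket: H₀ sin φ sin δ + cos φ cos δ sin H₀ = 1.6339×0.46639×0.11877 + 0.88458×0.99292×0.99801 = 0.090507 + 0.876569 = 0.967076.
Q̄ = (S₀/π) × [bracket] = (1361/π) × 0.967076 = 418.96 W/m².
Ratio Q̄_A / Q̄_B = 413.46 / 418.96 = 0.9869.

Q̄_A / Q̄_B ≈ 0.987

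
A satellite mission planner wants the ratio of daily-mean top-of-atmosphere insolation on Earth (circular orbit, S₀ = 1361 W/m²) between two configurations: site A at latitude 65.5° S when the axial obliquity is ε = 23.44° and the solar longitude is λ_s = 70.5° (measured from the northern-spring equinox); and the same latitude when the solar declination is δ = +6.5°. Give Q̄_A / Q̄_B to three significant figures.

Q̄_A / Q̄_B ≈ 0.0522

— Configuration A (φ=-65.5°):
Solar declination: sin δ = sin ε · sin λ_s = sin 23.44° × sin 70.5° = 0.37497, so δ = +22.023°.
cos H₀ = −tan(-65.5°) tan(+22.023°) = 0.8876, H₀ = 0.4788 rad.
Bracket: H₀ sin φ sin δ + cos φ cos δ sin H₀ = 0.4788×-0.90996×0.37497 + 0.41469×0.92704×0.46069 = -0.163370 + 0.177105 = 0.013735.
Q̄ = (S₀/π) × [bracket] = (1361/π) × 0.013735 = 5.9503 W/m².
— Configuration B (φ=-65.5°):
cos H₀ = −tan(-65.5°) tan(+6.500°) = 0.2500, H₀ = 1.3181 rad.
Bracket: H₀ sin φ sin δ + cos φ cos δ sin H₀ = 1.3181×-0.90996×0.11320 + 0.41469×0.99357×0.96824 = -0.135774 + 0.398938 = 0.263164.
Q̄ = (S₀/π) × [bracket] = (1361/π) × 0.263164 = 114.01 W/m².
Ratio Q̄_A / Q̄_B = 5.9503 / 114.01 = 0.05219.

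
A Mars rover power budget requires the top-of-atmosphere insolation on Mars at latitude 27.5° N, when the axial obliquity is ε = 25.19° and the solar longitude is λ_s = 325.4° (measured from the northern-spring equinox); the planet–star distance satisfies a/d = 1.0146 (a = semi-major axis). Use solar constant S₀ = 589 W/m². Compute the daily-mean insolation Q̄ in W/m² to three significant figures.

Q̄ ≈ 134 W/m²

Solar declination: sin δ = sin ε · sin λ_s = sin 25.19° × sin 325.4° = -0.24169, so δ = -13.986°.
cos H₀ = −tan(+27.5°) tan(-13.986°) = 0.1297, H₀ = 1.4408 rad.
Bracket: H₀ sin φ sin δ + cos φ cos δ sin H₀ = 1.4408×0.46175×-0.24169 + 0.88701×0.97035×0.99156 = -0.160794 + 0.853446 = 0.692652.
Inverse-square distance factor (a/d)² = 1.0146² = 1.029413.
Q̄ = (S₀/π) × 1.029413 × [bracket] = (589/π) × 1.029413 × 0.692652 = 133.7 W/m².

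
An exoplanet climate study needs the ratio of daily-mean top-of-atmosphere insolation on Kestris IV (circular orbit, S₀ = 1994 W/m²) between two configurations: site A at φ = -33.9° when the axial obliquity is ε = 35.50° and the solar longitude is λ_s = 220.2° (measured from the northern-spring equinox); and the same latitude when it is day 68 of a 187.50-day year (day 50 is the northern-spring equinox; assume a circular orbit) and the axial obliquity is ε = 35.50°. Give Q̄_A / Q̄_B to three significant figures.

Q̄_A / Q̄_B ≈ 2.18

— Configuration A (φ=-33.9°):
Solar declination: sin δ = sin ε · sin λ_s = sin 35.50° × sin 220.2° = -0.37482, so δ = -22.013°.
cos H₀ = −tan(-33.9°) tan(-22.013°) = -0.2717, H₀ = 1.8459 rad.
Bracket: H₀ sin φ sin δ + cos φ cos δ sin H₀ = 1.8459×-0.55775×-0.37482 + 0.83001×0.92710×0.96239 = 0.385896 + 0.740561 = 1.126457.
Q̄ = (S₀/π) × [bracket] = (1994/π) × 1.126457 = 714.97 W/m².
— Configuration B (φ=-33.9°):
Solar longitude: λ_s = 360° × (68 − 50)/187.50 = 34.560°.
sin δ = sin 35.50° × sin 34.560° = 0.32941, so δ = +19.233°.
cos H₀ = −tan(-33.9°) tan(+19.233°) = 0.2344, H₀ = 1.3342 rad.
Bracket: H₀ sin φ sin δ + cos φ cos δ sin H₀ = 1.3342×-0.55775×0.32941 + 0.83001×0.94419×0.97213 = -0.245130 + 0.761846 = 0.516716.
Q̄ = (S₀/π) × [bracket] = (1994/π) × 0.516716 = 327.96 W/m².
Ratio Q̄_A / Q̄_B = 714.97 / 327.96 = 2.180.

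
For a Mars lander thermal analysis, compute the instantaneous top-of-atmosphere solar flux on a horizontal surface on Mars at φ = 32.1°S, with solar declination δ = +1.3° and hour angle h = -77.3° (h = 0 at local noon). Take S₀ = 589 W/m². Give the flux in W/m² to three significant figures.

103 W/m²

cos θ_z = sin φ sin δ + cos φ cos δ cos h = -0.012056 + 0.186189 = 0.174133.
Flux = S₀ · cos θ_z = 589 × 0.174133 = 102.6 W/m².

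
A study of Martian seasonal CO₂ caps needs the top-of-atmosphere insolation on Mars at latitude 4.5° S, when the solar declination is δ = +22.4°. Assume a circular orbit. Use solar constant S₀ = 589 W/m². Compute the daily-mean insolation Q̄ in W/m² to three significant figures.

Q̄ ≈ 164 W/m²

cos H₀ = −tan(-4.5°) tan(+22.400°) = 0.0324, H₀ = 1.5384 rad.
Bracket: H₀ sin φ sin δ + cos φ cos δ sin H₀ = 1.5384×-0.07846×0.38107 + 0.99692×0.92455×0.99947 = -0.045996 + 0.921214 = 0.875218.
Q̄ = (S₀/π) × [bracket] = (589/π) × 0.875218 = 164.1 W/m².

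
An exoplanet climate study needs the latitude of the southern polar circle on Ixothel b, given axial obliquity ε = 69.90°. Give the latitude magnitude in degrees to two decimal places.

20.10°

The polar circle is the lowest latitude that experiences at least one full rotation of continuous darkness at the northern-summer solstice; it lies at |φ| = 90° − ε = 90° − 69.90° = 20.10°.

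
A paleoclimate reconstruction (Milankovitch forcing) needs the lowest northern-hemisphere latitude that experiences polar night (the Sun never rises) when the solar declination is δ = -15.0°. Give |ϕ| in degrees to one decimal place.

|ϕ| = 75.0°

Polar night requires cos h₀ = −tan ϕ tan δ ≥ 1, i.e. tan ϕ tan δ ≤ −1.
The boundary is |tan ϕ| · |tan δ| = 1, so |ϕ| = 90° − |δ| = 90° − 15.0° = 75.0° in the northern hemisphere.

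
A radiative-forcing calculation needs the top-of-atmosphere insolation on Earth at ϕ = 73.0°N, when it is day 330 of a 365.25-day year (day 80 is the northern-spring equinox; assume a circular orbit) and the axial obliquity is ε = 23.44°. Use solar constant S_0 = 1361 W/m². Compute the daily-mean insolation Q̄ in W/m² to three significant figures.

Solar longitude: L_s = 360° × (330 − 80)/365.25 = 246.407°.
sin δ = sin 23.44° × sin 246.407° = -0.36454, so δ = -21.379°.
cos h₀ = −tan(+73.0°) tan(-21.379°) = 1.2805 ≥ 1 ⇒ polar night, h₀ = 0 and Q̄ = 0.

Q̄ ≈ 0.00 W/m²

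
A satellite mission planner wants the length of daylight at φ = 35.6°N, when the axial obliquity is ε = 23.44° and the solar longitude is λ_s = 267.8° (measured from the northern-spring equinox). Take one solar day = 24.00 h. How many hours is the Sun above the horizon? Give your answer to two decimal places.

9.59 h

Solar declination: sin δ = sin ε · sin λ_s = sin 23.44° × sin 267.8° = -0.39750, so δ = -23.422°.
cos H₀ = −tan φ · tan δ = −tan(+35.6°) × tan(-23.422°) = 0.3101, so H₀ = 1.2555 rad = 71.93°.
Daylight = 2H₀/(2π) × 24.00 h = (1.2555/π) × 24.00 = 9.59 h.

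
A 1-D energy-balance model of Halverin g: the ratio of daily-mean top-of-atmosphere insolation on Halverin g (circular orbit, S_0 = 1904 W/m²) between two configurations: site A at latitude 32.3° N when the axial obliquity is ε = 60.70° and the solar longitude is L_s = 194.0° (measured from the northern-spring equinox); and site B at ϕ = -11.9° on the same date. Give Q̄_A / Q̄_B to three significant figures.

Q̄_A / Q̄_B ≈ 0.640

— Configuration A (ϕ=+32.3°):
Solar declination: sin δ = sin ε · sin L_s = sin 60.70° × sin 194.0° = -0.21097, so δ = -12.179°.
cos h₀ = −tan(+32.3°) tan(-12.179°) = 0.1364, h₀ = 1.4339 rad.
Bracket: h₀ sin ϕ sin δ + cos ϕ cos δ sin h₀ = 1.4339×0.53435×-0.21097 + 0.84526×0.97749×0.99065 = -0.161646 + 0.818508 = 0.656862.
Q̄ = (S_0/π) × [bracket] = (1904/π) × 0.656862 = 398.10 W/m².
— Configuration B (ϕ=-11.9°):
cos h₀ = −tan(-11.9°) tan(-12.179°) = -0.0455, h₀ = 1.6163 rad.
Bracket: h₀ sin ϕ sin δ + cos ϕ cos δ sin h₀ = 1.6163×-0.20620×-0.21097 + 0.97851×0.97749×0.99897 = 0.070312 + 0.955499 = 1.025811.
Q̄ = (S_0/π) × [bracket] = (1904/π) × 1.025811 = 621.71 W/m².
Ratio Q̄_A / Q̄_B = 398.10 / 621.71 = 0.6403.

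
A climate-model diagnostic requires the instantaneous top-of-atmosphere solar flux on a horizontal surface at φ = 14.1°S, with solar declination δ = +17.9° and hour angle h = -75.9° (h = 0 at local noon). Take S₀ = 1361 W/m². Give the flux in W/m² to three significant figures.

204 W/m²

cos θ_z = sin φ sin δ + cos φ cos δ cos h = -0.074877 + 0.224838 = 0.149961.
Flux = S₀ · cos θ_z = 1361 × 0.149961 = 204.1 W/m².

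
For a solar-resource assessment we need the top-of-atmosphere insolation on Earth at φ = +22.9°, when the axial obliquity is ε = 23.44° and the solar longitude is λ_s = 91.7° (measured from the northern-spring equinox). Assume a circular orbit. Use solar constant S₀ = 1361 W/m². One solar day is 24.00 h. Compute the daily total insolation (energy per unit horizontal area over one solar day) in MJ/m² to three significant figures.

Solar declination: sin δ = sin ε · sin λ_s = sin 23.44° × sin 91.7° = 0.39761, so δ = +23.429°.
cos H₀ = −tan(+22.9°) tan(+23.429°) = -0.1831, H₀ = 1.7549 rad.
Bracket: H₀ sin φ sin δ + cos φ cos δ sin H₀ = 1.7549×0.38912×0.39761 + 0.92119×0.91755×0.98310 = 0.271515 + 0.830953 = 1.102468.
Q̄ = (S₀/π) × [bracket] = (1361/π) × 1.102468 = 477.61 W/m².
Daily total = Q̄ × 24.00 h × 3600 s/h = 477.61 × 24.00 × 3600 / 10⁶ = 41.27 MJ/m².

41.3 MJ/m²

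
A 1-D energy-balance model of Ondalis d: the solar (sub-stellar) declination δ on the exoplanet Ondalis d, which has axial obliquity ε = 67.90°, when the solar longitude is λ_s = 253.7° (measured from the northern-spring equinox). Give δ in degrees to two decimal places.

sin δ = sin ε · sin λ_s = sin 67.90° × sin 253.7° = -0.889287.
δ = arcsin(-0.889287) = -62.78°.

δ = -62.78°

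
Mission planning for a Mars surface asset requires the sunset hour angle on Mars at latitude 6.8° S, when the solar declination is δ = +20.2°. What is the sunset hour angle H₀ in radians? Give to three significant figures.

cos H₀ = −tan φ · tan δ = −tan(-6.8°) × tan(+20.200°) = 0.0439, so H₀ = 1.5269 rad = 87.49°.

H₀ = 1.53 rad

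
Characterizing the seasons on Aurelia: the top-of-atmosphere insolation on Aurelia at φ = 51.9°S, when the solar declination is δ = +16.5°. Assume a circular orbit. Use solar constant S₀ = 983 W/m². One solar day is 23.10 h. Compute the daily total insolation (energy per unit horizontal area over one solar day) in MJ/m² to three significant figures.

cos H₀ = −tan(-51.9°) tan(+16.500°) = 0.3778, H₀ = 1.1834 rad.
Bracket: H₀ sin φ sin δ + cos φ cos δ sin H₀ = 1.1834×-0.78694×0.28402 + 0.61704×0.95882×0.92590 = -0.264498 + 0.547790 = 0.283292.
Q̄ = (S₀/π) × [bracket] = (983/π) × 0.283292 = 88.642 W/m².
Daily total = Q̄ × 23.10 h × 3600 s/h = 88.642 × 23.10 × 3600 / 10⁶ = 7.371 MJ/m².

7.37 MJ/m²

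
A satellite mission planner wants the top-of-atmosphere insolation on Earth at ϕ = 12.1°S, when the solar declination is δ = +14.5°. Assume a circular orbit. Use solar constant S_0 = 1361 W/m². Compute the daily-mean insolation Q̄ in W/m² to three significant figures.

Q̄ ≈ 375 W/m²

cos h₀ = −tan(-12.1°) tan(+14.500°) = 0.0554, h₀ = 1.5153 rad.
Bracket: h₀ sin ϕ sin δ + cos ϕ cos δ sin h₀ = 1.5153×-0.20962×0.25038 + 0.97778×0.96815×0.99846 = -0.079530 + 0.945180 = 0.865650.
Q̄ = (S_0/π) × [bracket] = (1361/π) × 0.865650 = 375.0 W/m².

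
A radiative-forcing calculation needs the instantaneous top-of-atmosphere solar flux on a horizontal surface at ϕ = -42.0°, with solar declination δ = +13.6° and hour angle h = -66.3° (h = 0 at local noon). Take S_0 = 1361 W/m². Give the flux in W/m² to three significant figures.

cos θ_z = sin ϕ sin δ + cos ϕ cos δ cos h = -0.157341 + 0.290330 = 0.132989.
Flux = S_0 · cos θ_z = 1361 × 0.132989 = 181.0 W/m².

181 W/m²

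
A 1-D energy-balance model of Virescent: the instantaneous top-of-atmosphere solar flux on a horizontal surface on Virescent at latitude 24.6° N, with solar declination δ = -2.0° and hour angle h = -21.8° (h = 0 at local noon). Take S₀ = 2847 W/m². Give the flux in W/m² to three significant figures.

cos θ_z = sin φ sin δ + cos φ cos δ cos h = -0.014528 + 0.843699 = 0.829171.
Flux = S₀ · cos θ_z = 2847 × 0.829171 = 2361 W/m².

2.36e+03 W/m²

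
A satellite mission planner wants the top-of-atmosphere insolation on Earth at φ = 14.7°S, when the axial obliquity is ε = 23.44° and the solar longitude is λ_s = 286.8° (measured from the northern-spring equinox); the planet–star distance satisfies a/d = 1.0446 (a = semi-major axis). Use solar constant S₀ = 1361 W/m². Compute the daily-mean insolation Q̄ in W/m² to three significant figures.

Q̄ ≈ 497 W/m²

Solar declination: sin δ = sin ε · sin λ_s = sin 23.44° × sin 286.8° = -0.38081, so δ = -22.384°.
cos H₀ = −tan(-14.7°) tan(-22.384°) = -0.1080, H₀ = 1.6791 rad.
Bracket: H₀ sin φ sin δ + cos φ cos δ sin H₀ = 1.6791×-0.25376×-0.38081 + 0.96727×0.92465×0.99415 = 0.162259 + 0.889154 = 1.051413.
Inverse-square distance factor (a/d)² = 1.0446² = 1.091189.
Q̄ = (S₀/π) × 1.091189 × [bracket] = (1361/π) × 1.091189 × 1.051413 = 497.0 W/m².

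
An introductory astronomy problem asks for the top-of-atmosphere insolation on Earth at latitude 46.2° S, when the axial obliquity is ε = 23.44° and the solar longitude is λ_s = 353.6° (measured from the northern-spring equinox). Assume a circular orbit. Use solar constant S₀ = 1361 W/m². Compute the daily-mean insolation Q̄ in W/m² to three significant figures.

Solar declination: sin δ = sin ε · sin λ_s = sin 23.44° × sin 353.6° = -0.04434, so δ = -2.541°.
cos H₀ = −tan(-46.2°) tan(-2.541°) = -0.0463, H₀ = 1.6171 rad.
Bracket: H₀ sin φ sin δ + cos φ cos δ sin H₀ = 1.6171×-0.72176×-0.04434 + 0.69214×0.99902×0.99893 = 0.051752 + 0.690722 = 0.742474.
Q̄ = (S₀/π) × [bracket] = (1361/π) × 0.742474 = 321.7 W/m².

Q̄ ≈ 322 W/m²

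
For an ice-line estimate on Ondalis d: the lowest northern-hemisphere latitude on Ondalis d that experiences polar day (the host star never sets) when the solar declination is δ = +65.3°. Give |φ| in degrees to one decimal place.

Polar day requires cos H₀ = −tan φ tan δ ≤ −1, i.e. tan φ tan δ ≥ 1.
The boundary is |tan φ| · |tan δ| = 1, so |φ| = 90° − |δ| = 90° − 65.3° = 24.7° in the northern hemisphere.

|φ| = 24.7°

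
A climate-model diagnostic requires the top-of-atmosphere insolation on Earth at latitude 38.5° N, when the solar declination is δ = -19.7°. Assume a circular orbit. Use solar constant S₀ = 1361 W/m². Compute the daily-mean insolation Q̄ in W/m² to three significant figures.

cos H₀ = −tan(+38.5°) tan(-19.700°) = 0.2848, H₀ = 1.2820 rad.
Bracket: H₀ sin φ sin δ + cos φ cos δ sin H₀ = 1.2820×0.62251×-0.33710 + 0.78261×0.94147×0.95858 = -0.269025 + 0.706285 = 0.437260.
Q̄ = (S₀/π) × [bracket] = (1361/π) × 0.437260 = 189.4 W/m².

Q̄ ≈ 189 W/m²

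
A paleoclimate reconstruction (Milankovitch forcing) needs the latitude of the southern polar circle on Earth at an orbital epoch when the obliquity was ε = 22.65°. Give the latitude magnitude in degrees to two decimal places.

67.35°

The polar circle is the lowest latitude that experiences at least one full rotation of continuous darkness at the northern-summer solstice; it lies at |φ| = 90° − ε = 90° − 22.65° = 67.35°.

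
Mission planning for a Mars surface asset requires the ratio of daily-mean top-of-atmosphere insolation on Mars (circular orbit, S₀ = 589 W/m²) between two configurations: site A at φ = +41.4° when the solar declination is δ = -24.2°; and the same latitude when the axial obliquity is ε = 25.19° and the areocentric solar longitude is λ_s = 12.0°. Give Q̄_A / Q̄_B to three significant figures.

— Configuration A (φ=+41.4°):
cos H₀ = −tan(+41.4°) tan(-24.200°) = 0.3962, H₀ = 1.1634 rad.
Bracket: H₀ sin φ sin δ + cos φ cos δ sin H₀ = 1.1634×0.66131×-0.40992 + 0.75011×0.91212×0.91816 = -0.315379 + 0.628196 = 0.312817.
Q̄ = (S₀/π) × [bracket] = (589/π) × 0.312817 = 58.648 W/m².
— Configuration B (φ=+41.4°):
sin δ = sin 25.19° × sin 12.0° = 0.08849, so δ = +5.077°.
cos H₀ = −tan(+41.4°) tan(+5.077°) = -0.0783, H₀ = 1.6492 rad.
Bracket: H₀ sin φ sin δ + cos φ cos δ sin H₀ = 1.6492×0.66131×0.08849 + 0.75011×0.99608×0.99693 = 0.096510 + 0.744876 = 0.841386.
Q̄ = (S₀/π) × [bracket] = (589/π) × 0.841386 = 157.75 W/m².
Ratio Q̄_A / Q̄_B = 58.648 / 157.75 = 0.3718.

Q̄_A / Q̄_B ≈ 0.372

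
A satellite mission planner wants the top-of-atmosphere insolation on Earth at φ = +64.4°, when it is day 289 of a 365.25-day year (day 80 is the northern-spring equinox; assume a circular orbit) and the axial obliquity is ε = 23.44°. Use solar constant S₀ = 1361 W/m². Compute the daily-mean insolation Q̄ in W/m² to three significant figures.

Q̄ ≈ 90.1 W/m²

Solar longitude: λ_s = 360° × (289 − 80)/365.25 = 205.996°.
sin δ = sin 23.44° × sin 205.996° = -0.17435, so δ = -10.041°.
cos H₀ = −tan(+64.4°) tan(-10.041°) = 0.3696, H₀ = 1.1923 rad.
Bracket: H₀ sin φ sin δ + cos φ cos δ sin H₀ = 1.1923×0.90183×-0.17435 + 0.43209×0.98468×0.92921 = -0.187470 + 0.395351 = 0.207881.
Q̄ = (S₀/π) × [bracket] = (1361/π) × 0.207881 = 90.06 W/m².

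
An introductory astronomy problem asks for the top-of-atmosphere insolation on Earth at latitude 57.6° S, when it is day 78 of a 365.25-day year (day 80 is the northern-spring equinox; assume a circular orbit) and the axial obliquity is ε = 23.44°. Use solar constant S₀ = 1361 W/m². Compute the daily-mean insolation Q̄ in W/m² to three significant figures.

Q̄ ≈ 240 W/m²

Solar longitude: λ_s = 360° × (78 − 80)/365.25 = -1.971°, i.e. -1.971° + 360° = 358.029°.
sin δ = sin 23.44° × sin 358.029° = -0.01368, so δ = -0.784°.
cos H₀ = −tan(-57.6°) tan(-0.784°) = -0.0216, H₀ = 1.5924 rad.
Bracket: H₀ sin φ sin δ + cos φ cos δ sin H₀ = 1.5924×-0.84433×-0.01368 + 0.53583×0.99991×0.99977 = 0.018393 + 0.535659 = 0.554052.
Q̄ = (S₀/π) × [bracket] = (1361/π) × 0.554052 = 240.0 W/m².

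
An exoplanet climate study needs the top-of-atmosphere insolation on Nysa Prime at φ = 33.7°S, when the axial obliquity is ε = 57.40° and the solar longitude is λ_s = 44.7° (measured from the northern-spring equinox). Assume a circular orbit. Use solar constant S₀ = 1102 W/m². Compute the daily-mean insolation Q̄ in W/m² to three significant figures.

Solar declination: sin δ = sin ε · sin λ_s = sin 57.40° × sin 44.7° = 0.59258, so δ = +36.340°.
cos H₀ = −tan(-33.7°) tan(+36.340°) = 0.4906, H₀ = 1.0580 rad.
Bracket: H₀ sin φ sin δ + cos φ cos δ sin H₀ = 1.0580×-0.55484×0.59258 + 0.83195×0.80551×0.87137 = -0.347857 + 0.583943 = 0.236086.
Q̄ = (S₀/π) × [bracket] = (1102/π) × 0.236086 = 82.81 W/m².

Q̄ ≈ 82.8 W/m²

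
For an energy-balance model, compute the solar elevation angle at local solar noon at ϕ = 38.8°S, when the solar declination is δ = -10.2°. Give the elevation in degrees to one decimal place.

61.4°

At local noon the hour angle is zero, so the zenith angle equals |ϕ − δ| = |-38.8° − (-10.200°)| = 28.600°.
Elevation = 90° − 28.600° = 61.4°.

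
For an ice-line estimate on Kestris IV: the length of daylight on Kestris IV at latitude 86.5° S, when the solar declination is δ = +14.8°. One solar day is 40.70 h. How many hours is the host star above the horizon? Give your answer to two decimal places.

0.00 h

cos H₀ = −tan φ · tan δ = 4.3198 ≥ 1, so the host star never rises (polar night) and H₀ = 0.
Daylight = 2H₀/(2π) × 40.70 h = (0.0000/π) × 40.70 = 0.00 h.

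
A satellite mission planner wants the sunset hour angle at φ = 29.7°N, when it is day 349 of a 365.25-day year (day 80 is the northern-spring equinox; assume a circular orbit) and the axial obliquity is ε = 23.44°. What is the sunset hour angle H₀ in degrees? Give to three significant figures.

Solar longitude: λ_s = 360° × (349 − 80)/365.25 = 265.133°.
sin δ = sin 23.44° × sin 265.133° = -0.39635, so δ = -23.350°.
cos H₀ = −tan φ · tan δ = −tan(+29.7°) × tan(-23.350°) = 0.2462, so H₀ = 1.3220 rad = 75.74°.

H₀ = 75.7°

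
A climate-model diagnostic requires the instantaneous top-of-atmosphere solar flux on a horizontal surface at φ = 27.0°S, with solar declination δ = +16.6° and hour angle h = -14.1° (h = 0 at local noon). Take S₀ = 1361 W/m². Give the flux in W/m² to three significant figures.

cos θ_z = sin φ sin δ + cos φ cos δ cos h = -0.129700 + 0.828146 = 0.698446.
Flux = S₀ · cos θ_z = 1361 × 0.698446 = 950.6 W/m².

951 W/m²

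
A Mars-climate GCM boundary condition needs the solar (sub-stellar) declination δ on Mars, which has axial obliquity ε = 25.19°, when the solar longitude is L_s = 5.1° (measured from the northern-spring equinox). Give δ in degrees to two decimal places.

sin δ = sin ε · sin L_s = sin 25.19° × sin 5.1° = 0.037835.
δ = arcsin(0.037835) = +2.17°.

δ = +2.17°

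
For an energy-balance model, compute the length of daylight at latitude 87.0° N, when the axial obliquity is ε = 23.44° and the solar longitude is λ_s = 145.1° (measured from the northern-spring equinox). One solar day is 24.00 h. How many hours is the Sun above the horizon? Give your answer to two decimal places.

24.00 h

Solar declination: sin δ = sin ε · sin λ_s = sin 23.44° × sin 145.1° = 0.22759, so δ = +13.155°.
Sunrise equation: cos H₀ = −tan φ · tan δ = -4.4598 ≤ −1, so the Sun never sets (polar day) and H₀ = π.
Daylight = 2H₀/(2π) × 24.00 h = (3.1416/π) × 24.00 = 24.00 h.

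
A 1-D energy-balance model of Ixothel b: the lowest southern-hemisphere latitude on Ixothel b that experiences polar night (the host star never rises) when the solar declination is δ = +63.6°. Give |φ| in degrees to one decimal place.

|φ| = 26.4°

Polar night requires cos H₀ = −tan φ tan δ ≥ 1, i.e. tan φ tan δ ≤ −1.
The boundary is |tan φ| · |tan δ| = 1, so |φ| = 90° − |δ| = 90° − 63.6° = 26.4° in the southern hemisphere.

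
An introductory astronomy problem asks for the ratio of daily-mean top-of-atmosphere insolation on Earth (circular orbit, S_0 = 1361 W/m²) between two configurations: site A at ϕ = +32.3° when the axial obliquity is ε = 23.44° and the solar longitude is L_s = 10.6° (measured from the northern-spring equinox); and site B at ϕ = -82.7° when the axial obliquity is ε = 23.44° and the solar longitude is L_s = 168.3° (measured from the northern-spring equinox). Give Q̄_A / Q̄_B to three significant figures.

Q̄_A / Q̄_B ≈ 33.3

— Configuration A (ϕ=+32.3°):
Solar declination: sin δ = sin ε · sin L_s = sin 23.44° × sin 10.6° = 0.07317, so δ = +4.196°.
cos h₀ = −tan(+32.3°) tan(+4.196°) = -0.0464, h₀ = 1.6172 rad.
Bracket: h₀ sin ϕ sin δ + cos ϕ cos δ sin h₀ = 1.6172×0.53435×0.07317 + 0.84526×0.99732×0.99892 = 0.063230 + 0.842084 = 0.905314.
Q̄ = (S_0/π) × [bracket] = (1361/π) × 0.905314 = 392.20 W/m².
— Configuration B (ϕ=-82.7°):
Solar declination: sin δ = sin ε · sin L_s = sin 23.44° × sin 168.3° = 0.08067, so δ = +4.627°.
cos h₀ = −tan(-82.7°) tan(+4.627°) = 0.6318, h₀ = 0.8870 rad.
Bracket: h₀ sin ϕ sin δ + cos ϕ cos δ sin h₀ = 0.8870×-0.99189×0.08067 + 0.12706×0.99674×0.77516 = -0.070974 + 0.098171 = 0.027197.
Q̄ = (S_0/π) × [bracket] = (1361/π) × 0.027197 = 11.782 W/m².
Ratio Q̄_A / Q̄_B = 392.20 / 11.782 = 33.29.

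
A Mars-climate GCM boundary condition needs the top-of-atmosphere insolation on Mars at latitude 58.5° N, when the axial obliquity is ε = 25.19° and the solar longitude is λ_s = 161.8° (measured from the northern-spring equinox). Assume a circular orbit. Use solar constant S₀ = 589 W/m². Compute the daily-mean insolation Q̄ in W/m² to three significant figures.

Q̄ ≈ 133 W/m²

Solar declination: sin δ = sin ε · sin λ_s = sin 25.19° × sin 161.8° = 0.13294, so δ = +7.639°.
cos H₀ = −tan(+58.5°) tan(+7.639°) = -0.2189, H₀ = 1.7915 rad.
Bracket: H₀ sin φ sin δ + cos φ cos δ sin H₀ = 1.7915×0.85264×0.13294 + 0.52250×0.99112×0.97575 = 0.203066 + 0.505302 = 0.708368.
Q̄ = (S₀/π) × [bracket] = (589/π) × 0.708368 = 132.8 W/m².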